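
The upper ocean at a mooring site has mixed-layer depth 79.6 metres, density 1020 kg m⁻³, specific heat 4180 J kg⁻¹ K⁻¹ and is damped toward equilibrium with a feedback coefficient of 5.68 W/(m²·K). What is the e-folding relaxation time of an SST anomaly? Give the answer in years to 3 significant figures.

Areal heat capacity C = ρ c_p D = 1020 × 4180 × 79.6 = 3.39×10^8 J m⁻² K⁻¹.
Relaxation time τ = C / λ = 3.39×10^8 / 5.68 = 5.98×10^7 s.
In years: 5.98×10^7 s / (3.156×10^7 s/year) = 1.89 years.

1.89 years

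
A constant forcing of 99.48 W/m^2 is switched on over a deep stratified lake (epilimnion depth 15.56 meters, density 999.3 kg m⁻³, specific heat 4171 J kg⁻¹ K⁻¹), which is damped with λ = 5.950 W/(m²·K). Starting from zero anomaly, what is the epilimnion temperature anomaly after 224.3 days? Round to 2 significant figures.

Areal heat capacity C = ρ c_p D = 999.3 × 4171 × 15.56 = 6.49×10^7 J/(m^2 K).
τ = C / λ = 6.49×10^7 / 5.950 = 1.09×10^7 s.
Equilibrium anomaly ΔT_eq = F / λ = 99.48 / 5.950 = 16.7 K.
t = 224.3 days = 1.94×10^7 s, so t/τ = 1.78.
ΔT(t) = ΔT_eq (1 − e^(−t/τ)) = 16.7 × (1 − e^−1.78) = 13.9 K.

14 K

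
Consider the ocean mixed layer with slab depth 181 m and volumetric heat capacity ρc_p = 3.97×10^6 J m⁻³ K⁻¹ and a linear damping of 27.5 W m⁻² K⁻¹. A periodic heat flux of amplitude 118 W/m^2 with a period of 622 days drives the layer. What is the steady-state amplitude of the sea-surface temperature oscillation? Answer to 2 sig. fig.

Areal heat capacity C = ρc_p × D = 3.97×10^6 × 181 = 7.19×10^8 J/(m^2 K).
Angular frequency ω = 2π / T = 2π / 5.37×10^7 s = 1.17×10^-7 s⁻¹.
√((Cω)² + λ²) = √((84.0)² + 27.5²) = 88.4 W/(m²·K).
Amplitude A = F₀ / √((Cω)²+λ²) = 118 / 88.4 = 1.33 K.

1.3 K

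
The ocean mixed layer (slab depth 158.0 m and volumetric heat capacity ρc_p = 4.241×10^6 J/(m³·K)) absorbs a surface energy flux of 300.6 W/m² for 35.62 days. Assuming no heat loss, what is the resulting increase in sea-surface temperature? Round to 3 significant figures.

1.38 K

Areal heat capacity C = ρc_p × D = 4.241×10^6 × 158.0 = 6.70×10^8 J/(m^2 K).
Net heat input Q = F Δt = 300.6 × (35.62 days × 86400 s/day) = 9.25×10^8 J/m².
ΔT = Q / C = 9.25×10^8 / 6.70×10^8 = 1.38 K.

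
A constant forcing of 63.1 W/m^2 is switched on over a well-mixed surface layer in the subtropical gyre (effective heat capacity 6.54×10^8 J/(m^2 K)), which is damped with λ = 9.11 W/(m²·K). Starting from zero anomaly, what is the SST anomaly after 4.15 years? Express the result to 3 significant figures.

5.81 K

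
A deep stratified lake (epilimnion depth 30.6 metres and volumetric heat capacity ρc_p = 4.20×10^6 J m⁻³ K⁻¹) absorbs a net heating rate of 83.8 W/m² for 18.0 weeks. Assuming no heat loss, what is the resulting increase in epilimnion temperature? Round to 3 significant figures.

7.10 K

Areal heat capacity C = ρc_p × D = 4.20×10^6 × 30.6 = 1.29×10^8 J m⁻² K⁻¹.
Net heat input Q = F Δt = 83.8 × (18.0 weeks × 6.048×10^5 s/week) = 9.12×10^8 J/m².
ΔT = Q / C = 9.12×10^8 / 1.29×10^8 = 7.10 K.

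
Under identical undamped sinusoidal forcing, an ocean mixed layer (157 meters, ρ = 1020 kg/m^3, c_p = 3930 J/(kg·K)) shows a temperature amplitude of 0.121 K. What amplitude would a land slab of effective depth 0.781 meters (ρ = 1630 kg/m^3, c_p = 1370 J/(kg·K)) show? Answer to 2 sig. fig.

C_ocean = 6.29×10^8 J/(m²·K); C_land = 1.74×10^6 J/(m²·K).
A ∝ 1/C ⇒ A_land = A_ocean × C_ocean/C_land = 0.121 × 361 = 43.7 K.

44 K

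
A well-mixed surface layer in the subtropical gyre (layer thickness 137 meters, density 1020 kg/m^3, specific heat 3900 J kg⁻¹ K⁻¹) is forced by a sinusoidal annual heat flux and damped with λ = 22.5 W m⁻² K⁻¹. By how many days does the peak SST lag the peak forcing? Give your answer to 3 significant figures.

Areal heat capacity C = ρ c_p D = 1020 × 3900 × 137 = 5.45×10^8 J m⁻² K⁻¹.
ω = 2π / 3.15×10^7 s = 1.99×10^-7 s⁻¹.
Phase lag φ = arctan(Cω/λ) = arctan(109/22.5) = 1.37 rad.
Time lag = φ / ω = 1.37 / 1.99×10^-7 = 6.86×10^6 s = 79.4 days.

79.4 days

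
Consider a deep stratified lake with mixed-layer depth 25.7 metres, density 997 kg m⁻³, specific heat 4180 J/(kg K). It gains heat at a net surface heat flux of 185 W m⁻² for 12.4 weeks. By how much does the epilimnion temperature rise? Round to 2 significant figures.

Areal heat capacity C = ρ c_p D = 997 × 4180 × 25.7 = 1.07×10^8 J/(m^2 K).
Net heat input Q = F Δt = 185 × (12.4 weeks × 6.048×10^5 s/week) = 1.39×10^9 J/m².
ΔT = Q / C = 1.39×10^9 / 1.07×10^8 = 13.0 K.

13 K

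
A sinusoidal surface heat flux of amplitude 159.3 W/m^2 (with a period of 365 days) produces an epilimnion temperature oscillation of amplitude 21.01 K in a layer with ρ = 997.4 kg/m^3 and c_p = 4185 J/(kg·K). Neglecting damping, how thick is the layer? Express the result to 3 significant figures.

ω = 2π / 3.15×10^7 s = 1.99×10^-7 s⁻¹.
Required C = F₀ / (A ω) = 159.3 / (21.01 × 1.99×10^-7) = 3.81×10^7 J/(m²·K).
D = C / (ρ c_p) = 3.81×10^7 / (997.4 × 4185) = 9.12 m.

9.12 m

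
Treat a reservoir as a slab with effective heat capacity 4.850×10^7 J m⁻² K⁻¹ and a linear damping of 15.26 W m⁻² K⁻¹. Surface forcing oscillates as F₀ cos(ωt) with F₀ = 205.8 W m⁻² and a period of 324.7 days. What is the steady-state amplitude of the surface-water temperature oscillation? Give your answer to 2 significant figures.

11 K

Areal heat capacity C = 4.850×10^7 J m⁻² K⁻¹ (given).
Angular frequency ω = 2π / T = 2π / 2.81×10^7 s = 2.24×10^-7 s⁻¹.
√((Cω)² + λ²) = √((10.9)² + 15.26²) = 18.7 W/(m²·K).
Amplitude A = F₀ / √((Cω)²+λ²) = 205.8 / 18.7 = 11.0 K.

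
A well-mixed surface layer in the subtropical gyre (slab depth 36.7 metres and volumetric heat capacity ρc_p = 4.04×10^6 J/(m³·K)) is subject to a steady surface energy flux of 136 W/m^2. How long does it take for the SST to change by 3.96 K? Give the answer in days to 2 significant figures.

50 days

Areal heat capacity C = ρc_p × D = 4.04×10^6 × 36.7 = 1.48×10^8 J/(m^2 K).
Time required: Δt = C ΔT / F = 1.48×10^8 × 3.96 / 136 = 4.32×10^6 s.
In days: 4.32×10^6 s / (86400 s/day) = 50.0 days.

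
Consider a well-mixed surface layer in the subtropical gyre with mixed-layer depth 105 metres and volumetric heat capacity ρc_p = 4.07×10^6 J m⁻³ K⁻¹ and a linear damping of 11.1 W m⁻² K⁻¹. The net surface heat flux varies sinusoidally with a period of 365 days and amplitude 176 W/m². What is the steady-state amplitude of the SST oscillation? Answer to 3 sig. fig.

2.05 K

Areal heat capacity C = ρc_p × D = 4.07×10^6 × 105 = 4.27×10^8 J/(m^2 K).
Angular frequency ω = 2π / T = 2π / 3.15×10^7 s = 1.99×10^-7 s⁻¹.
√((Cω)² + λ²) = √((85.1)² + 11.1²) = 85.9 W/(m²·K).
Amplitude A = F₀ / √((Cω)²+λ²) = 176 / 85.9 = 2.05 K.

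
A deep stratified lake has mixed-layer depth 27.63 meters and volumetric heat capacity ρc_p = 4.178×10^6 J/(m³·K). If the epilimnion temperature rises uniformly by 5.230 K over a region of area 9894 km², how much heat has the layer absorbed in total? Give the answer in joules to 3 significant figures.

5.97×10^18 J

Areal heat capacity C = ρc_p × D = 4.178×10^6 × 27.63 = 1.15×10^8 J/(m²·K).
Heat per unit area: q = C ΔT = 1.15×10^8 × 5.230 = 6.04×10^8 J/m².
Total heat: Q = q × A = 6.04×10^8 × (9894 × 10⁶ m²) = 5.97×10^18 J.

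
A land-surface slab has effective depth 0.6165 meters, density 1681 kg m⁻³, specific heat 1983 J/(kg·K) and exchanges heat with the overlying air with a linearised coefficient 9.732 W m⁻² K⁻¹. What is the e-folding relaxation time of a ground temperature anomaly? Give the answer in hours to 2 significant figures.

59 hours

Areal heat capacity C = ρ c_p D = 1681 × 1983 × 0.6165 = 2.06×10^6 J/(m^2 K).
Relaxation time τ = C / λ = 2.06×10^6 / 9.732 = 2.11×10^5 s.
In hours: 2.11×10^5 s / (3600 s/hour) = 58.7 hours.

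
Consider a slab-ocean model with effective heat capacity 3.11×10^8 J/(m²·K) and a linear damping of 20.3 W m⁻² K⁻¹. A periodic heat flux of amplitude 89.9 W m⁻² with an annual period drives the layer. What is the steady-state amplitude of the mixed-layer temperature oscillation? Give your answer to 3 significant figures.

Areal heat capacity C = 3.11×10^8 J/(m²·K) (given).
Angular frequency ω = 2π / T = 2π / 3.15×10^7 s = 1.99×10^-7 s⁻¹.
√((Cω)² + λ²) = √((62.0)² + 20.3²) = 65.2 W/(m²·K).
Amplitude A = F₀ / √((Cω)²+λ²) = 89.9 / 65.2 = 1.38 K.

1.38 K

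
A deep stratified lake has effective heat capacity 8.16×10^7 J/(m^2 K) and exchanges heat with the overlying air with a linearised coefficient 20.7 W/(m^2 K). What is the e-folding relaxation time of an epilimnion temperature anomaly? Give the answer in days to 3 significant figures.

Areal heat capacity C = 8.16×10^7 J/(m^2 K) (given).
Relaxation time τ = C / λ = 8.16×10^7 / 20.7 = 3.94×10^6 s.
In days: 3.94×10^6 s / (86400 s/day) = 45.6 days.

45.6 days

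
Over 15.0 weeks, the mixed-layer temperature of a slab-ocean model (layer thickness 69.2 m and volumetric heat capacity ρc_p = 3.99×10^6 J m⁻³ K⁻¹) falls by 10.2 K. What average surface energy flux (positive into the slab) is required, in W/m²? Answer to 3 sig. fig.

-310

Areal heat capacity C = ρc_p × D = 3.99×10^6 × 69.2 = 2.76×10^8 J/(m^2 K).
Required heat per unit area: Q = C ΔT = 2.76×10^8 × -10.2 = -2.82×10^9 J/m².
Flux F = Q / Δt = -2.82×10^9 / 9.07×10^6 s = -310 W/m².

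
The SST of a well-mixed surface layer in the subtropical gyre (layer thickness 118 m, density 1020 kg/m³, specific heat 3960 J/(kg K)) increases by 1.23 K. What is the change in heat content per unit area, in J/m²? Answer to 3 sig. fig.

Areal heat capacity C = ρ c_p D = 1020 × 3960 × 118 = 4.77×10^8 J m⁻² K⁻¹.
ΔQ = C ΔT = 4.77×10^8 × 1.23 = 5.86×10^8 J/m².

5.86×10^8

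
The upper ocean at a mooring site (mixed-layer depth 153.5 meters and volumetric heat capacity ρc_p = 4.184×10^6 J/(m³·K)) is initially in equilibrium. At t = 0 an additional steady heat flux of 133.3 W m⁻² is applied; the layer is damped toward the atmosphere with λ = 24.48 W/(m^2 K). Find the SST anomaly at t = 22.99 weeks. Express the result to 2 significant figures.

2.2 K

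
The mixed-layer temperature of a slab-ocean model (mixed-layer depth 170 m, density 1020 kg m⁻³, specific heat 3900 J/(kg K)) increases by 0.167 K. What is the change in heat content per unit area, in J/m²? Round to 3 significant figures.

Areal heat capacity C = ρ c_p D = 1020 × 3900 × 170 = 6.76×10^8 J m⁻² K⁻¹.
ΔQ = C ΔT = 6.76×10^8 × 0.167 = 1.13×10^8 J/m².

1.13×10^8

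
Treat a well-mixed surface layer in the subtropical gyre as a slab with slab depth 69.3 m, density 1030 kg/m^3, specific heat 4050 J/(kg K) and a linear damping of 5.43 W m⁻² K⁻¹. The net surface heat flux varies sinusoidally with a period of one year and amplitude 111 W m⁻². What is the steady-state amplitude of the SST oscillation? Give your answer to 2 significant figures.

1.9 K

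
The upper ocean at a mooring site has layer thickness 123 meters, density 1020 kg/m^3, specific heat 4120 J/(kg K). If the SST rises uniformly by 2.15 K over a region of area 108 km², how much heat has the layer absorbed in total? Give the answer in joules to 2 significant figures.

1.2×10^17 J

Areal heat capacity C = ρ c_p D = 1020 × 4120 × 123 = 5.17×10^8 J/(m²·K).
Heat per unit area: q = C ΔT = 5.17×10^8 × 2.15 = 1.11×10^9 J/m².
Total heat: Q = q × A = 1.11×10^9 × (108 × 10⁶ m²) = 1.20×10^17 J.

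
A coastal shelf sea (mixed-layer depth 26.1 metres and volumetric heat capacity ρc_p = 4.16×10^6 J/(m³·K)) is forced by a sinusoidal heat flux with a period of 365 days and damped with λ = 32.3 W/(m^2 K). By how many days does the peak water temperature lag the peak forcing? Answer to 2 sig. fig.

34 days

Areal heat capacity C = ρc_p × D = 4.16×10^6 × 26.1 = 1.09×10^8 J/(m^2 K).
ω = 2π / 3.15×10^7 s = 1.99×10^-7 s⁻¹.
Phase lag φ = arctan(Cω/λ) = arctan(21.6/32.3) = 0.590 rad.
Time lag = φ / ω = 0.590 / 1.99×10^-7 = 2.96×10^6 s = 34.3 days.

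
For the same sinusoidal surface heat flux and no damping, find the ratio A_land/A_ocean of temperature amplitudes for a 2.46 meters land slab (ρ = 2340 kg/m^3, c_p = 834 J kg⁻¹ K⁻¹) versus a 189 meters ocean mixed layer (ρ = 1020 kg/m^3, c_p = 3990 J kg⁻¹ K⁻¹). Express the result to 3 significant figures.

160

C_ocean = 1020 × 3990 × 189 = 7.69×10^8 J/(m²·K).
C_land = 2340 × 834 × 2.46 = 4.80×10^6 J/(m²·K).
Undamped amplitude ∝ 1/C, so A_land/A_ocean = C_ocean/C_land = 160.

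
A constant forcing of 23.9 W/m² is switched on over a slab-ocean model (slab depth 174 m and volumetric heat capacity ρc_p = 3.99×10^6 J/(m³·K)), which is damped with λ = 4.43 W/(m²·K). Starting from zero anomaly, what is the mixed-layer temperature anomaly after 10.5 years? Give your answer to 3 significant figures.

4.74 K

Areal heat capacity C = ρc_p × D = 3.99×10^6 × 174 = 6.94×10^8 J/(m²·K).
τ = C / λ = 6.94×10^8 / 4.43 = 1.57×10^8 s.
Equilibrium anomaly ΔT_eq = F / λ = 23.9 / 4.43 = 5.40 K.
t = 10.5 years = 3.31×10^8 s, so t/τ = 2.11.
ΔT(t) = ΔT_eq (1 − e^(−t/τ)) = 5.40 × (1 − e^−2.11) = 4.74 K.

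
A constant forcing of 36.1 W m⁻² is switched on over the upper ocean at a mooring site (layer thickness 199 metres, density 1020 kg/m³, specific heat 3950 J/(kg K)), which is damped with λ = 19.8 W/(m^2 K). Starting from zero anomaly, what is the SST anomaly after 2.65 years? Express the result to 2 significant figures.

1.6 K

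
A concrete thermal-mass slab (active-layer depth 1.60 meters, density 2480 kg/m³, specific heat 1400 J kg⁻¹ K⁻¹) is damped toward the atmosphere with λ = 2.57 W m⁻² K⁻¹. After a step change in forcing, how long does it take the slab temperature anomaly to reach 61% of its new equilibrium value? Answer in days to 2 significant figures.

24 days

Areal heat capacity C = ρ c_p D = 2480 × 1400 × 1.60 = 5.56×10^6 J/(m^2 K).
τ = C / λ = 5.56×10^6 / 2.57 = 2.16×10^6 s.
Fraction reached: 1 − e^(−t/τ) = 0.61 ⇒ t = −τ ln(1 − 0.61) = τ × 0.942.
t = 2.04×10^6 s = 23.6 days.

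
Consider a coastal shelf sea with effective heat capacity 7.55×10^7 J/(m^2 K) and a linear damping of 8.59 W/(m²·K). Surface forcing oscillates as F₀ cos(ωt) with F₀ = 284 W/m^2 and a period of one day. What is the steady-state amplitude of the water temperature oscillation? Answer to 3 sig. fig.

0.0517 K

Areal heat capacity C = 7.55×10^7 J/(m^2 K) (given).
Angular frequency ω = 2π / T = 2π / 86400 s = 7.27×10^-5 s⁻¹.
√((Cω)² + λ²) = √((5490)² + 8.59²) = 5490 W/(m²·K).
Amplitude A = F₀ / √((Cω)²+λ²) = 284 / 5490 = 0.0517 K.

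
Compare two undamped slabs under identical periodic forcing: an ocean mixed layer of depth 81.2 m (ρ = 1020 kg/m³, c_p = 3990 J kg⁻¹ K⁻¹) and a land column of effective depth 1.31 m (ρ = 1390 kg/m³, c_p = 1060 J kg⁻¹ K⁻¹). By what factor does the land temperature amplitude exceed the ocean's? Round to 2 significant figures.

170

C_ocean = 1020 × 3990 × 81.2 = 3.30×10^8 J/(m²·K).
C_land = 1390 × 1060 × 1.31 = 1.93×10^6 J/(m²·K).
Undamped amplitude ∝ 1/C, so A_land/A_ocean = C_ocean/C_land = 171.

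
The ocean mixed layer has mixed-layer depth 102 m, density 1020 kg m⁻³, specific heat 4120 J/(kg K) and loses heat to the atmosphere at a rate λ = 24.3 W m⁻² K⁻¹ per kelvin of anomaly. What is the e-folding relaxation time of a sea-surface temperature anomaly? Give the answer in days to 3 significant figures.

Areal heat capacity C = ρ c_p D = 1020 × 4120 × 102 = 4.29×10^8 J m⁻² K⁻¹.
Relaxation time τ = C / λ = 4.29×10^8 / 24.3 = 1.76×10^7 s.
In days: 1.76×10^7 s / (86400 s/day) = 204 days.

204 days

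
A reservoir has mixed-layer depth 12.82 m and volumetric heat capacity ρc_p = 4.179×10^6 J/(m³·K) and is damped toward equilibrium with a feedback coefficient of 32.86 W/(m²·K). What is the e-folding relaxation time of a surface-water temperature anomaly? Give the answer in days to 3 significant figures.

18.9 days

Areal heat capacity C = ρc_p × D = 4.179×10^6 × 12.82 = 5.36×10^7 J/(m²·K).
Relaxation time τ = C / λ = 5.36×10^7 / 32.86 = 1.63×10^6 s.
In days: 1.63×10^6 s / (86400 s/day) = 18.9 days.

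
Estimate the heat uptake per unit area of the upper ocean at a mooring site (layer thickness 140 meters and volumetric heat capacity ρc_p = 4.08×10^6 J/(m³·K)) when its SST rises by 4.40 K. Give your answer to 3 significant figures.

Areal heat capacity C = ρc_p × D = 4.08×10^6 × 140 = 5.71×10^8 J m⁻² K⁻¹.
ΔQ = C ΔT = 5.71×10^8 × 4.40 = 2.51×10^9 J/m².

2.51×10^9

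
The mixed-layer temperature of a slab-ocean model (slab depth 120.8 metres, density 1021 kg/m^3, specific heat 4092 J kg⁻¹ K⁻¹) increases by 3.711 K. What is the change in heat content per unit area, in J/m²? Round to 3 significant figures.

1.87×10^9

Areal heat capacity C = ρ c_p D = 1021 × 4092 × 120.8 = 5.05×10^8 J/(m²·K).
ΔQ = C ΔT = 5.05×10^8 × 3.711 = 1.87×10^9 J/m².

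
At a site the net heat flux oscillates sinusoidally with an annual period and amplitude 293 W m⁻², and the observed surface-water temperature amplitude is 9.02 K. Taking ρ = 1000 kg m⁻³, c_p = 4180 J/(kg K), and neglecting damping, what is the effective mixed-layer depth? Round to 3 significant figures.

39.0 m

ω = 2π / 3.15×10^7 s = 1.99×10^-7 s⁻¹.
Required C = F₀ / (A ω) = 293 / (9.02 × 1.99×10^-7) = 1.63×10^8 J/(m²·K).
D = C / (ρ c_p) = 1.63×10^8 / (1000 × 4180) = 39.0 m.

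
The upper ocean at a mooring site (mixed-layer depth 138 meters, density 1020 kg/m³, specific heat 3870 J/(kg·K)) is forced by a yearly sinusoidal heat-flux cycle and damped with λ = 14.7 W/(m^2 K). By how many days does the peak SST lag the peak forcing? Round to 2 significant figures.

Areal heat capacity C = ρ c_p D = 1020 × 3870 × 138 = 5.45×10^8 J m⁻² K⁻¹.
ω = 2π / 3.15×10^7 s = 1.99×10^-7 s⁻¹.
Phase lag φ = arctan(Cω/λ) = arctan(109/14.7) = 1.44 rad.
Time lag = φ / ω = 1.44 / 1.99×10^-7 = 7.21×10^6 s = 83.4 days.

83 days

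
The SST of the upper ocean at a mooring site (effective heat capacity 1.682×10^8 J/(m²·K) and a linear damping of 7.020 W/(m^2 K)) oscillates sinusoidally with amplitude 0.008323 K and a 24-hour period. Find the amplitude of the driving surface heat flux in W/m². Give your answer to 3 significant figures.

102

Areal heat capacity C = 1.682×10^8 J/(m²·K) (given).
ω = 2π / 86400 s = 7.27×10^-5 s⁻¹.
√((Cω)² + λ²) = √((12200)² + 7.020²) = 12200 W/(m²·K).
F₀ = A × √((Cω)²+λ²) = 0.008323 × 12200 = 102 W/m².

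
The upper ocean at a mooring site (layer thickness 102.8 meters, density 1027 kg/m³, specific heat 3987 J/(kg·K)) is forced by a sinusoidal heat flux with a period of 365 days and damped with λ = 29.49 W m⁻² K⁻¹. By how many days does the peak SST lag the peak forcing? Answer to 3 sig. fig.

71.6 days

Areal heat capacity C = ρ c_p D = 1027 × 3987 × 102.8 = 4.21×10^8 J/(m²·K).
ω = 2π / 3.15×10^7 s = 1.99×10^-7 s⁻¹.
Phase lag φ = arctan(Cω/λ) = arctan(83.9/29.49) = 1.23 rad.
Time lag = φ / ω = 1.23 / 1.99×10^-7 = 6.19×10^6 s = 71.6 days.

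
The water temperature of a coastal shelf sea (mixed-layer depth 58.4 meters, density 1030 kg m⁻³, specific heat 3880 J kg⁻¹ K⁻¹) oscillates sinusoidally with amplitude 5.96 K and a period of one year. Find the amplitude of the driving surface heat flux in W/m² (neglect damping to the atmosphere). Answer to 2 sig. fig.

280

Areal heat capacity C = ρ c_p D = 1030 × 3880 × 58.4 = 2.33×10^8 J/(m^2 K).
ω = 2π / 3.15×10^7 s = 1.99×10^-7 s⁻¹.
Cω = 2.33×10^8 × 1.99×10^-7 = 46.5 W/(m²·K).
F₀ = A × Cω = 5.96 × 46.5 = 277 W/m².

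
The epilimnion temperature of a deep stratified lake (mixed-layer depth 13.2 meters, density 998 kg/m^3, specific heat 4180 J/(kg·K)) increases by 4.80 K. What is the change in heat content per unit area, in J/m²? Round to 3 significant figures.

2.64×10^8

Areal heat capacity C = ρ c_p D = 998 × 4180 × 13.2 = 5.51×10^7 J m⁻² K⁻¹.
ΔQ = C ΔT = 5.51×10^7 × 4.80 = 2.64×10^8 J/m².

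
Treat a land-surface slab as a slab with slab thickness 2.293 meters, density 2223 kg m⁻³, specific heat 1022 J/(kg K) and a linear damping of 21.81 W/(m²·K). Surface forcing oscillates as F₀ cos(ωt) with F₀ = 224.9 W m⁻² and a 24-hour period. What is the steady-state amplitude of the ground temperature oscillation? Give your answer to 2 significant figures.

0.59 K

Areal heat capacity C = ρ c_p D = 2223 × 1022 × 2.293 = 5.21×10^6 J/(m^2 K).
Angular frequency ω = 2π / T = 2π / 86400 s = 7.27×10^-5 s⁻¹.
√((Cω)² + λ²) = √((379)² + 21.81²) = 379 W/(m²·K).
Amplitude A = F₀ / √((Cω)²+λ²) = 224.9 / 379 = 0.593 K.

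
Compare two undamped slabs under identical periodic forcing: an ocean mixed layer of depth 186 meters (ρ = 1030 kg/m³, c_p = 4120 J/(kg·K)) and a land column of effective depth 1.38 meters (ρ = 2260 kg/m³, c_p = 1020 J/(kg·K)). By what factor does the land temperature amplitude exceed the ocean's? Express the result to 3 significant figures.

248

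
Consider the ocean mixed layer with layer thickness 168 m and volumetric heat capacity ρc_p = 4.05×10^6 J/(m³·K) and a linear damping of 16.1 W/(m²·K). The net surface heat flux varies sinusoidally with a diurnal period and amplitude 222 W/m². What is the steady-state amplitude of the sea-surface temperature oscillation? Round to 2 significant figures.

0.0045 K

Areal heat capacity C = ρc_p × D = 4.05×10^6 × 168 = 6.80×10^8 J/(m^2 K).
Angular frequency ω = 2π / T = 2π / 86400 s = 7.27×10^-5 s⁻¹.
√((Cω)² + λ²) = √((49500)² + 16.1²) = 49500 W/(m²·K).
Amplitude A = F₀ / √((Cω)²+λ²) = 222 / 49500 = 0.00449 K.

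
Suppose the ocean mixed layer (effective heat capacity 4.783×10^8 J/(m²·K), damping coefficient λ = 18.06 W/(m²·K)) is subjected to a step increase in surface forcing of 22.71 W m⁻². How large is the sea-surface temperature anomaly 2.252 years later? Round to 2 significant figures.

1.2 K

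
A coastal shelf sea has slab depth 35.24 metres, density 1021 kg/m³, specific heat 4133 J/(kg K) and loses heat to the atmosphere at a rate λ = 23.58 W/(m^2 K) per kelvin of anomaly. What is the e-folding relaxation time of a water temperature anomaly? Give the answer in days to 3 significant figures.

73.0 days

Areal heat capacity C = ρ c_p D = 1021 × 4133 × 35.24 = 1.49×10^8 J/(m^2 K).
Relaxation time τ = C / λ = 1.49×10^8 / 23.58 = 6.31×10^6 s.
In days: 6.31×10^6 s / (86400 s/day) = 73.0 days.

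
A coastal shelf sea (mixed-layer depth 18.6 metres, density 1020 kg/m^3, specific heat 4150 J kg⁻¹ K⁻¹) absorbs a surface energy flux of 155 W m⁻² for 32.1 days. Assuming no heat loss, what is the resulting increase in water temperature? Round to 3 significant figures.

Areal heat capacity C = ρ c_p D = 1020 × 4150 × 18.6 = 7.87×10^7 J/(m²·K).
Net heat input Q = F Δt = 155 × (32.1 days × 86400 s/day) = 4.30×10^8 J/m².
ΔT = Q / C = 4.30×10^8 / 7.87×10^7 = 5.46 K.

5.46 K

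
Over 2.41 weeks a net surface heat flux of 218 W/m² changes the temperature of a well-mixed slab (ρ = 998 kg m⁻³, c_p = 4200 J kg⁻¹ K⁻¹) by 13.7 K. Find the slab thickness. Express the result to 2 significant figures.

Heat input Q = F Δt = 218 × 1.46×10^6 s = 3.18×10^8 J/m².
Required areal heat capacity C = Q / ΔT = 2.32×10^7 J/(m²·K).
Depth D = C / (ρ c_p) = 2.32×10^7 / (998 × 4200) = 5.53 m.

5.5 m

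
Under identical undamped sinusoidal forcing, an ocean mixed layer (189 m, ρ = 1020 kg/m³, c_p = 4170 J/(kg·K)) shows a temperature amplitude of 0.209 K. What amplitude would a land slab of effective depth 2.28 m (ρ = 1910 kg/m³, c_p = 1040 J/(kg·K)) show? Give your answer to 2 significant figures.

37 K

C_ocean = 8.04×10^8 J/(m²·K); C_land = 4.53×10^6 J/(m²·K).
A ∝ 1/C ⇒ A_land = A_ocean × C_ocean/C_land = 0.209 × 177 = 37.1 K.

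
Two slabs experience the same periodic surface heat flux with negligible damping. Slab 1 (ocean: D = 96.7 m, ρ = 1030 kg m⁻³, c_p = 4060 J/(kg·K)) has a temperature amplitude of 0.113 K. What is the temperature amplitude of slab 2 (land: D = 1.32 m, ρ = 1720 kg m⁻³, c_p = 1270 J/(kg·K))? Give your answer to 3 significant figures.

15.8 K

C_ocean = 4.04×10^8 J/(m²·K); C_land = 2.88×10^6 J/(m²·K).
A ∝ 1/C ⇒ A_land = A_ocean × C_ocean/C_land = 0.113 × 140 = 15.8 K.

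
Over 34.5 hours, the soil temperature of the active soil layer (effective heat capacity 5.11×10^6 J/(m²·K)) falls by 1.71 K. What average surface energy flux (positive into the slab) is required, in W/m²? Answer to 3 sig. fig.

Areal heat capacity C = 5.11×10^6 J/(m²·K) (given).
Required heat per unit area: Q = C ΔT = 5.11×10^6 × -1.71 = -8.74×10^6 J/m².
Flux F = Q / Δt = -8.74×10^6 / 1.24×10^5 s = -70.4 W/m².

-70.4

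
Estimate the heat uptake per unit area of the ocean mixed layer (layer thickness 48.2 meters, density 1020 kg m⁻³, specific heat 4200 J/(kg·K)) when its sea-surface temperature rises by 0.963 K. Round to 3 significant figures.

Areal heat capacity C = ρ c_p D = 1020 × 4200 × 48.2 = 2.06×10^8 J/(m²·K).
ΔQ = C ΔT = 2.06×10^8 × 0.963 = 1.99×10^8 J/m².

1.99×10^8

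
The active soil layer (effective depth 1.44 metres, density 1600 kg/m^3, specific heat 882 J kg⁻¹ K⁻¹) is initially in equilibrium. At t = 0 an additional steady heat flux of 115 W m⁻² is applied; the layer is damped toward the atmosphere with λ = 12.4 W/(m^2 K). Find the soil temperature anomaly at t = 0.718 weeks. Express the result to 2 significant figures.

8.6 K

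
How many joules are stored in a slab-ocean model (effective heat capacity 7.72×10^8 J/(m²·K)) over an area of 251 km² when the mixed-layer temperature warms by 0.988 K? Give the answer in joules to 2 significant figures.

1.9×10^17 J

Areal heat capacity C = 7.72×10^8 J/(m²·K) (given).
Heat per unit area: q = C ΔT = 7.72×10^8 × 0.988 = 7.63×10^8 J/m².
Total heat: Q = q × A = 7.63×10^8 × (251 × 10⁶ m²) = 1.91×10^17 J.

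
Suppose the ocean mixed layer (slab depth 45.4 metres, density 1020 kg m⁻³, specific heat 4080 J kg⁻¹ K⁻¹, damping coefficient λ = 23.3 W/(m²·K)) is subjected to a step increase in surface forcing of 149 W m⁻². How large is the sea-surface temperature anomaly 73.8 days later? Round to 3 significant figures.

Areal heat capacity C = ρ c_p D = 1020 × 4080 × 45.4 = 1.89×10^8 J/(m²·K).
τ = C / λ = 1.89×10^8 / 23.3 = 8.11×10^6 s.
Equilibrium anomaly ΔT_eq = F / λ = 149 / 23.3 = 6.39 K.
t = 73.8 days = 6.38×10^6 s, so t/τ = 0.786.
ΔT(t) = ΔT_eq (1 − e^(−t/τ)) = 6.39 × (1 − e^−0.786) = 3.48 K.

3.48 K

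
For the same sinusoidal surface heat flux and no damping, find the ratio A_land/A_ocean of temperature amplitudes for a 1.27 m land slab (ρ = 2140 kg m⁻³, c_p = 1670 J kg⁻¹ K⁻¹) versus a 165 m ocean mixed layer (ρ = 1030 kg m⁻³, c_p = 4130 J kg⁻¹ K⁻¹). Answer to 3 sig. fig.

155

C_ocean = 1030 × 4130 × 165 = 7.02×10^8 J/(m²·K).
C_land = 2140 × 1670 × 1.27 = 4.54×10^6 J/(m²·K).
Undamped amplitude ∝ 1/C, so A_land/A_ocean = C_ocean/C_land = 155.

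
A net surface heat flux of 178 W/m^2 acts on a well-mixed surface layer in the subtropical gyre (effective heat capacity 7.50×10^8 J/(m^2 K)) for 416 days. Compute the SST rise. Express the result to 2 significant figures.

Areal heat capacity C = 7.50×10^8 J/(m^2 K) (given).
Net heat input Q = F Δt = 178 × (416 days × 86400 s/day) = 6.40×10^9 J/m².
ΔT = Q / C = 6.40×10^9 / 7.50×10^8 = 8.53 K.

8.5 K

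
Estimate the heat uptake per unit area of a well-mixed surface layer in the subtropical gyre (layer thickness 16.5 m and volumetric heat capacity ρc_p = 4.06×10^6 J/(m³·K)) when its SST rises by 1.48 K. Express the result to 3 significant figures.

Areal heat capacity C = ρc_p × D = 4.06×10^6 × 16.5 = 6.70×10^7 J/(m^2 K).
ΔQ = C ΔT = 6.70×10^7 × 1.48 = 9.91×10^7 J/m².

9.91×10^7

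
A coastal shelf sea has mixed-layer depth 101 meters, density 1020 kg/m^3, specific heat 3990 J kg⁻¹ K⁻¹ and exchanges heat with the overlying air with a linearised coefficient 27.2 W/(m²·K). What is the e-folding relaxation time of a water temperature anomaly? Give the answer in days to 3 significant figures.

Areal heat capacity C = ρ c_p D = 1020 × 3990 × 101 = 4.11×10^8 J/(m^2 K).
Relaxation time τ = C / λ = 4.11×10^8 / 27.2 = 1.51×10^7 s.
In days: 1.51×10^7 s / (86400 s/day) = 175 days.

175 days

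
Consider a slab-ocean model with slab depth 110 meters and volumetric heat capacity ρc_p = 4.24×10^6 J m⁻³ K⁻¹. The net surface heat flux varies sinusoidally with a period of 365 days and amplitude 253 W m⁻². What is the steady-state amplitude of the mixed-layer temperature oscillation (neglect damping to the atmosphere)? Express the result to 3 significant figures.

2.72 K

Areal heat capacity C = ρc_p × D = 4.24×10^6 × 110 = 4.66×10^8 J/(m²·K).
Angular frequency ω = 2π / T = 2π / 3.15×10^7 s = 1.99×10^-7 s⁻¹.
Cω = 4.66×10^8 × 1.99×10^-7 = 92.9 W/(m²·K).
Amplitude A = F₀ / (Cω) = 253 / 92.9 = 2.72 K.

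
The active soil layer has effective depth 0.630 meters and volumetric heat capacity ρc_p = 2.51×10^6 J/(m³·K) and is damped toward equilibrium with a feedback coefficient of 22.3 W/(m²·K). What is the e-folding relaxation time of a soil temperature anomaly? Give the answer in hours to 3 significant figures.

19.7 hours

Areal heat capacity C = ρc_p × D = 2.51×10^6 × 0.630 = 1.58×10^6 J m⁻² K⁻¹.
Relaxation time τ = C / λ = 1.58×10^6 / 22.3 = 70900 s.
In hours: 70900 s / (3600 s/hour) = 19.7 hours.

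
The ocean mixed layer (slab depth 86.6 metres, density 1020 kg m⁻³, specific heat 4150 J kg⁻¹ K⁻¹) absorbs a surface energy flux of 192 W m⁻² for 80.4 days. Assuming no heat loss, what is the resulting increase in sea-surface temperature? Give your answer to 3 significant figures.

Areal heat capacity C = ρ c_p D = 1020 × 4150 × 86.6 = 3.67×10^8 J/(m^2 K).
Net heat input Q = F Δt = 192 × (80.4 days × 86400 s/day) = 1.33×10^9 J/m².
ΔT = Q / C = 1.33×10^9 / 3.67×10^8 = 3.64 K.

3.64 K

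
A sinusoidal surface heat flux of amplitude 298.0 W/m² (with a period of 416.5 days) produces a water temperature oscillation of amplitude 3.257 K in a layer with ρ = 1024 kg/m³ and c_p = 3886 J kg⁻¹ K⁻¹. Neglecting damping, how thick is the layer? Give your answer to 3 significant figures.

ω = 2π / 3.60×10^7 s = 1.75×10^-7 s⁻¹.
Required C = F₀ / (A ω) = 298.0 / (3.257 × 1.75×10^-7) = 5.24×10^8 J/(m²·K).
D = C / (ρ c_p) = 5.24×10^8 / (1024 × 3886) = 132 m.

132 m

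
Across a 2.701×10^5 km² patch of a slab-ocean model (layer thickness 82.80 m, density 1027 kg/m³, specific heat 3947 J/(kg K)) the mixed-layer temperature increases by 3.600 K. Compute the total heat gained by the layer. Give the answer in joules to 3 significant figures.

Areal heat capacity C = ρ c_p D = 1027 × 3947 × 82.80 = 3.36×10^8 J/(m²·K).
Heat per unit area: q = C ΔT = 3.36×10^8 × 3.600 = 1.21×10^9 J/m².
Total heat: Q = q × A = 1.21×10^9 × (2.701×10^5 × 10⁶ m²) = 3.26×10^20 J.

3.26×10^20 J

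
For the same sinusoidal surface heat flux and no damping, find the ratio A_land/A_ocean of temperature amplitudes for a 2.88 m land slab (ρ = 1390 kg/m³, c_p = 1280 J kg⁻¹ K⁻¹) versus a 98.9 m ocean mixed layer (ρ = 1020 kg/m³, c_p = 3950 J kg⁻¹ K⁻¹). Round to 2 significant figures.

78

C_ocean = 1020 × 3950 × 98.9 = 3.98×10^8 J/(m²·K).
C_land = 1390 × 1280 × 2.88 = 5.12×10^6 J/(m²·K).
Undamped amplitude ∝ 1/C, so A_land/A_ocean = C_ocean/C_land = 77.8.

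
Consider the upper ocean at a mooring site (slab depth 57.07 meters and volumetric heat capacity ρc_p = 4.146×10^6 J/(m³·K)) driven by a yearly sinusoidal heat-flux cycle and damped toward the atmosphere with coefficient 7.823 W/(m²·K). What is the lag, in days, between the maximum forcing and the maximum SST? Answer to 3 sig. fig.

81.7 days

Areal heat capacity C = ρc_p × D = 4.146×10^6 × 57.07 = 2.37×10^8 J m⁻² K⁻¹.
ω = 2π / 3.15×10^7 s = 1.99×10^-7 s⁻¹.
Phase lag φ = arctan(Cω/λ) = arctan(47.1/7.823) = 1.41 rad.
Time lag = φ / ω = 1.41 / 1.99×10^-7 = 7.06×10^6 s = 81.7 days.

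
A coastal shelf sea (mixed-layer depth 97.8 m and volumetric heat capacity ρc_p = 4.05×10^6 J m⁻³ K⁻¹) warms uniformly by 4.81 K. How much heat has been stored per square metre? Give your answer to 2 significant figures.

1.9×10^9

Areal heat capacity C = ρc_p × D = 4.05×10^6 × 97.8 = 3.96×10^8 J/(m^2 K).
ΔQ = C ΔT = 3.96×10^8 × 4.81 = 1.91×10^9 J/m².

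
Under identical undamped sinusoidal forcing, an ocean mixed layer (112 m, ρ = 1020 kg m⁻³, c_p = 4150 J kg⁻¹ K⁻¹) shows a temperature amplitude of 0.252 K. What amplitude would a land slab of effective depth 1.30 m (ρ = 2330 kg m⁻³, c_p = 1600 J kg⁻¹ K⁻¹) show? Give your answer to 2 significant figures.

C_ocean = 4.74×10^8 J/(m²·K); C_land = 4.85×10^6 J/(m²·K).
A ∝ 1/C ⇒ A_land = A_ocean × C_ocean/C_land = 0.252 × 97.8 = 24.7 K.

25 K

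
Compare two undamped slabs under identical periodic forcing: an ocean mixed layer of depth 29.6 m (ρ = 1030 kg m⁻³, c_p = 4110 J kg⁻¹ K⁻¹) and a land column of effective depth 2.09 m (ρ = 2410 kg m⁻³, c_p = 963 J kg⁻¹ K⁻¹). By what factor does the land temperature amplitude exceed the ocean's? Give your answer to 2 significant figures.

26

C_ocean = 1030 × 4110 × 29.6 = 1.25×10^8 J/(m²·K).
C_land = 2410 × 963 × 2.09 = 4.85×10^6 J/(m²·K).
Undamped amplitude ∝ 1/C, so A_land/A_ocean = C_ocean/C_land = 25.8.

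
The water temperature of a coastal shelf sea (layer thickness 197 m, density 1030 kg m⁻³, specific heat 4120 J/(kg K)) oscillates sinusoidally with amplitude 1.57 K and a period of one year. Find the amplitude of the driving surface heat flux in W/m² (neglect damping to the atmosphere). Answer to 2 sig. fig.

260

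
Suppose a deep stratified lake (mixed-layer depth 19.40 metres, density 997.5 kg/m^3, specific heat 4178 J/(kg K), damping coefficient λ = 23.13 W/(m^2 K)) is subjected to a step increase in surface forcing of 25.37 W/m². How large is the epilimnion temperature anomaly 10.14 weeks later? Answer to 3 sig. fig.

0.907 K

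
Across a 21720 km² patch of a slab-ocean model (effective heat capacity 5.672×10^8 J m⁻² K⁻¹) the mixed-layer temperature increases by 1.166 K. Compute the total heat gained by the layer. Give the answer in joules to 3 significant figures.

Areal heat capacity C = 5.672×10^8 J m⁻² K⁻¹ (given).
Heat per unit area: q = C ΔT = 5.67×10^8 × 1.166 = 6.61×10^8 J/m².
Total heat: Q = q × A = 6.61×10^8 × (21720 × 10⁶ m²) = 1.44×10^19 J.

1.44×10^19 J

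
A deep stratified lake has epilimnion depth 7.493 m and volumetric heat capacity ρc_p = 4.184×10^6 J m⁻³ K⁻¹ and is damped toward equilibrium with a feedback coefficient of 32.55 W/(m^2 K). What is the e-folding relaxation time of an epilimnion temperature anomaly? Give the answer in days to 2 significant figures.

Areal heat capacity C = ρc_p × D = 4.184×10^6 × 7.493 = 3.14×10^7 J/(m^2 K).
Relaxation time τ = C / λ = 3.14×10^7 / 32.55 = 9.63×10^5 s.
In days: 9.63×10^5 s / (86400 s/day) = 11.1 days.

11 days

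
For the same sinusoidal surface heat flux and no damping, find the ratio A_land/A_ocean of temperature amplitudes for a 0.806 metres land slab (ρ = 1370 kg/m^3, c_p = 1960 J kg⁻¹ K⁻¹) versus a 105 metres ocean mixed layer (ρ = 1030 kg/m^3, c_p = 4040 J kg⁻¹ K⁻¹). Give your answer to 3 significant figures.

202

C_ocean = 1030 × 4040 × 105 = 4.37×10^8 J/(m²·K).
C_land = 1370 × 1960 × 0.806 = 2.16×10^6 J/(m²·K).
Undamped amplitude ∝ 1/C, so A_land/A_ocean = C_ocean/C_land = 202.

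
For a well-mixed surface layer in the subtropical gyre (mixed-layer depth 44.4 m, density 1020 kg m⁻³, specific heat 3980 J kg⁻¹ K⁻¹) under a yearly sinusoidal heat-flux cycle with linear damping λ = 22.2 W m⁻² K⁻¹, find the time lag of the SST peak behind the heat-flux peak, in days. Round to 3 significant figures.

59.1 days

Areal heat capacity C = ρ c_p D = 1020 × 3980 × 44.4 = 1.80×10^8 J m⁻² K⁻¹.
ω = 2π / 3.15×10^7 s = 1.99×10^-7 s⁻¹.
Phase lag φ = arctan(Cω/λ) = arctan(35.9/22.2) = 1.02 rad.
Time lag = φ / ω = 1.02 / 1.99×10^-7 = 5.11×10^6 s = 59.1 days.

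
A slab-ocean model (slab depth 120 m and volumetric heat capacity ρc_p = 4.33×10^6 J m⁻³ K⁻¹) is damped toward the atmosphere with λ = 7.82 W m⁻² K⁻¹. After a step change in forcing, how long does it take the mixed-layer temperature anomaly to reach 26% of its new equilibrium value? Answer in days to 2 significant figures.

230 days

Areal heat capacity C = ρc_p × D = 4.33×10^6 × 120 = 5.20×10^8 J/(m²·K).
τ = C / λ = 5.20×10^8 / 7.82 = 6.64×10^7 s.
Fraction reached: 1 − e^(−t/τ) = 0.26 ⇒ t = −τ ln(1 − 0.26) = τ × 0.301.
t = 2.00×10^7 s = 232 days.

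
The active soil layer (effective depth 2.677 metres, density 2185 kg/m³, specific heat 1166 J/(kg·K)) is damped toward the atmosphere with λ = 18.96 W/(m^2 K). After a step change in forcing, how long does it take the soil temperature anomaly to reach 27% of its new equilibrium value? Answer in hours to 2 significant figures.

Areal heat capacity C = ρ c_p D = 2185 × 1166 × 2.677 = 6.82×10^6 J m⁻² K⁻¹.
τ = C / λ = 6.82×10^6 / 18.96 = 3.60×10^5 s.
Fraction reached: 1 − e^(−t/τ) = 0.27 ⇒ t = −τ ln(1 − 0.27) = τ × 0.315.
t = 1.13×10^5 s = 31.4 hours.

31 hours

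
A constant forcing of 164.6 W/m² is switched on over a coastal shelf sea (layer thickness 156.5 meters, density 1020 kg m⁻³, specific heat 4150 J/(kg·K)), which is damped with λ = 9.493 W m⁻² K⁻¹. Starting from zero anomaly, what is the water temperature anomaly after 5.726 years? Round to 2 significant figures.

16 K

Areal heat capacity C = ρ c_p D = 1020 × 4150 × 156.5 = 6.62×10^8 J/(m^2 K).
τ = C / λ = 6.62×10^8 / 9.493 = 6.98×10^7 s.
Equilibrium anomaly ΔT_eq = F / λ = 164.6 / 9.493 = 17.3 K.
t = 5.726 years = 1.81×10^8 s, so t/τ = 2.59.
ΔT(t) = ΔT_eq (1 − e^(−t/τ)) = 17.3 × (1 − e^−2.59) = 16.0 K.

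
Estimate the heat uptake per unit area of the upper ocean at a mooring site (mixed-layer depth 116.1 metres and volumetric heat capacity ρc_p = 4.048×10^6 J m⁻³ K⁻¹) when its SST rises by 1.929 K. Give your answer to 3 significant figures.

9.07×10^8

Areal heat capacity C = ρc_p × D = 4.048×10^6 × 116.1 = 4.70×10^8 J/(m^2 K).
ΔQ = C ΔT = 4.70×10^8 × 1.929 = 9.07×10^8 J/m².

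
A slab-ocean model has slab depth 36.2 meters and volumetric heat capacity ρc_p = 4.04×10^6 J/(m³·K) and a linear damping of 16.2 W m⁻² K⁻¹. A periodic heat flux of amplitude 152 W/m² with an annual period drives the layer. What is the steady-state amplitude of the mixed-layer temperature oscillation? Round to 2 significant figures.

Areal heat capacity C = ρc_p × D = 4.04×10^6 × 36.2 = 1.46×10^8 J/(m^2 K).
Angular frequency ω = 2π / T = 2π / 3.15×10^7 s = 1.99×10^-7 s⁻¹.
√((Cω)² + λ²) = √((29.1)² + 16.2²) = 33.3 W/(m²·K).
Amplitude A = F₀ / √((Cω)²+λ²) = 152 / 33.3 = 4.56 K.

4.6 K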